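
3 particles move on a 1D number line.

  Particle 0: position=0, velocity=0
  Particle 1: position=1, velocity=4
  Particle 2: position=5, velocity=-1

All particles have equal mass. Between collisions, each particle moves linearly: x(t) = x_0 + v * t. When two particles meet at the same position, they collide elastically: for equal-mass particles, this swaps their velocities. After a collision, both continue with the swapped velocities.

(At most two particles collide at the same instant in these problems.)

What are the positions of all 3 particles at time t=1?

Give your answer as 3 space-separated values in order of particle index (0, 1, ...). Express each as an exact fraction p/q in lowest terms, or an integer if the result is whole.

Collision at t=4/5: particles 1 and 2 swap velocities; positions: p0=0 p1=21/5 p2=21/5; velocities now: v0=0 v1=-1 v2=4
Advance to t=1 (no further collisions before then); velocities: v0=0 v1=-1 v2=4; positions = 0 4 5

Answer: 0 4 5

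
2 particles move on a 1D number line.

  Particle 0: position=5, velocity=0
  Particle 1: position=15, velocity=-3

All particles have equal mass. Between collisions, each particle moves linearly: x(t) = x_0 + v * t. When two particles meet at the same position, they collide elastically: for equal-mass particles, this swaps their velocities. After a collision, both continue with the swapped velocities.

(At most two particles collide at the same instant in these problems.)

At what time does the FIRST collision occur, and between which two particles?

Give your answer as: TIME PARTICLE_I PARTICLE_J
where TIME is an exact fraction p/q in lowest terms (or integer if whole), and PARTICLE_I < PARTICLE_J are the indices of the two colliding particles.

Answer: 10/3 0 1

Derivation:
Pair (0,1): pos 5,15 vel 0,-3 -> gap=10, closing at 3/unit, collide at t=10/3
Earliest collision: t=10/3 between 0 and 1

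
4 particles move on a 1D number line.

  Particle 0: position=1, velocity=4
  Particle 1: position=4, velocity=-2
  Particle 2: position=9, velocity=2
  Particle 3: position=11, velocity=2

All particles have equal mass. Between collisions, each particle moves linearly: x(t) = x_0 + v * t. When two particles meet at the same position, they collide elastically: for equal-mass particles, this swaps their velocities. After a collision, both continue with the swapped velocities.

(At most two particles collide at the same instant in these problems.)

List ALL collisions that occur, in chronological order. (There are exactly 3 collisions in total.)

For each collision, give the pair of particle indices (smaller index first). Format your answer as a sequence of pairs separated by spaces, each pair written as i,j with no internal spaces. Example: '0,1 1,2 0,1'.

Collision at t=1/2: particles 0 and 1 swap velocities; positions: p0=3 p1=3 p2=10 p3=12; velocities now: v0=-2 v1=4 v2=2 v3=2
Collision at t=4: particles 1 and 2 swap velocities; positions: p0=-4 p1=17 p2=17 p3=19; velocities now: v0=-2 v1=2 v2=4 v3=2
Collision at t=5: particles 2 and 3 swap velocities; positions: p0=-6 p1=19 p2=21 p3=21; velocities now: v0=-2 v1=2 v2=2 v3=4

Answer: 0,1 1,2 2,3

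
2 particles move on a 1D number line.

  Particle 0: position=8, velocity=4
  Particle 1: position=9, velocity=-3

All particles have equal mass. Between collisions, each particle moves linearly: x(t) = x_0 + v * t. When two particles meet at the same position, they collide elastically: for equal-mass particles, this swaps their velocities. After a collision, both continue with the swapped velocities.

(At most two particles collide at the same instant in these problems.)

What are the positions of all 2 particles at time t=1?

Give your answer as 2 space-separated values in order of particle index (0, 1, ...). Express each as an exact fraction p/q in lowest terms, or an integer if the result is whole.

Collision at t=1/7: particles 0 and 1 swap velocities; positions: p0=60/7 p1=60/7; velocities now: v0=-3 v1=4
Advance to t=1 (no further collisions before then); velocities: v0=-3 v1=4; positions = 6 12

Answer: 6 12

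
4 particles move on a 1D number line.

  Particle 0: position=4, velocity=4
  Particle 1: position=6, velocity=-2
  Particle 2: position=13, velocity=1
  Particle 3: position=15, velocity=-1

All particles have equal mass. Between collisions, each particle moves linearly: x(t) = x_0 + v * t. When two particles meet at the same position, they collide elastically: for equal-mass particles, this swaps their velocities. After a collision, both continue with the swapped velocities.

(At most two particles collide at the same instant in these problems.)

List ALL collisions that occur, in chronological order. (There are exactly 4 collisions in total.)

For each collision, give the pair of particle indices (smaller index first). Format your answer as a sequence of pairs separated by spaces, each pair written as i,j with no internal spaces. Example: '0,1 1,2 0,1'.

Collision at t=1/3: particles 0 and 1 swap velocities; positions: p0=16/3 p1=16/3 p2=40/3 p3=44/3; velocities now: v0=-2 v1=4 v2=1 v3=-1
Collision at t=1: particles 2 and 3 swap velocities; positions: p0=4 p1=8 p2=14 p3=14; velocities now: v0=-2 v1=4 v2=-1 v3=1
Collision at t=11/5: particles 1 and 2 swap velocities; positions: p0=8/5 p1=64/5 p2=64/5 p3=76/5; velocities now: v0=-2 v1=-1 v2=4 v3=1
Collision at t=3: particles 2 and 3 swap velocities; positions: p0=0 p1=12 p2=16 p3=16; velocities now: v0=-2 v1=-1 v2=1 v3=4

Answer: 0,1 2,3 1,2 2,3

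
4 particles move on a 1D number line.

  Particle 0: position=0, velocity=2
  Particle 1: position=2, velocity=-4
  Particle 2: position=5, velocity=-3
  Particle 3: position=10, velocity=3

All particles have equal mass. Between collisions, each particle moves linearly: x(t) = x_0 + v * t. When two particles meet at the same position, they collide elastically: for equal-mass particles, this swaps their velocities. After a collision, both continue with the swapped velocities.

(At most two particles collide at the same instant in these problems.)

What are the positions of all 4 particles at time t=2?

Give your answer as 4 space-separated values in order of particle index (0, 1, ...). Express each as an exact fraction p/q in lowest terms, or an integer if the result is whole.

Answer: -6 -1 4 16

Derivation:
Collision at t=1/3: particles 0 and 1 swap velocities; positions: p0=2/3 p1=2/3 p2=4 p3=11; velocities now: v0=-4 v1=2 v2=-3 v3=3
Collision at t=1: particles 1 and 2 swap velocities; positions: p0=-2 p1=2 p2=2 p3=13; velocities now: v0=-4 v1=-3 v2=2 v3=3
Advance to t=2 (no further collisions before then); velocities: v0=-4 v1=-3 v2=2 v3=3; positions = -6 -1 4 16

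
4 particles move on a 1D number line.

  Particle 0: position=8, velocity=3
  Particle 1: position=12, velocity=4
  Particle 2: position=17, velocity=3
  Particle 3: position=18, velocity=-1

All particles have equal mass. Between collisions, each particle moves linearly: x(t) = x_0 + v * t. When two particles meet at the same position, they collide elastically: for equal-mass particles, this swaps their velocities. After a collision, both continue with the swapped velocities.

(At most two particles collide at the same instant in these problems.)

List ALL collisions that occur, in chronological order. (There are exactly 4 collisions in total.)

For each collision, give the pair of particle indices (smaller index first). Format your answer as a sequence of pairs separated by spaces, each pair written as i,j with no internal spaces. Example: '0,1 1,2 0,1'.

Answer: 2,3 1,2 0,1 2,3

Derivation:
Collision at t=1/4: particles 2 and 3 swap velocities; positions: p0=35/4 p1=13 p2=71/4 p3=71/4; velocities now: v0=3 v1=4 v2=-1 v3=3
Collision at t=6/5: particles 1 and 2 swap velocities; positions: p0=58/5 p1=84/5 p2=84/5 p3=103/5; velocities now: v0=3 v1=-1 v2=4 v3=3
Collision at t=5/2: particles 0 and 1 swap velocities; positions: p0=31/2 p1=31/2 p2=22 p3=49/2; velocities now: v0=-1 v1=3 v2=4 v3=3
Collision at t=5: particles 2 and 3 swap velocities; positions: p0=13 p1=23 p2=32 p3=32; velocities now: v0=-1 v1=3 v2=3 v3=4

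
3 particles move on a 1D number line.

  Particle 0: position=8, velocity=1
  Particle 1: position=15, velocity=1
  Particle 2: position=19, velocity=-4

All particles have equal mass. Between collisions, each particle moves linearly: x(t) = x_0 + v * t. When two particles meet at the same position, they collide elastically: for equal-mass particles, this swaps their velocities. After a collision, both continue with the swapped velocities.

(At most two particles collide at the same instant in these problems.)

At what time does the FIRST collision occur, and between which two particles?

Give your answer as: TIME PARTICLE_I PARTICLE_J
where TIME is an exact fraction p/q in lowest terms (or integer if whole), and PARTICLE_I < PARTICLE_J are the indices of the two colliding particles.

Answer: 4/5 1 2

Derivation:
Pair (0,1): pos 8,15 vel 1,1 -> not approaching (rel speed 0 <= 0)
Pair (1,2): pos 15,19 vel 1,-4 -> gap=4, closing at 5/unit, collide at t=4/5
Earliest collision: t=4/5 between 1 and 2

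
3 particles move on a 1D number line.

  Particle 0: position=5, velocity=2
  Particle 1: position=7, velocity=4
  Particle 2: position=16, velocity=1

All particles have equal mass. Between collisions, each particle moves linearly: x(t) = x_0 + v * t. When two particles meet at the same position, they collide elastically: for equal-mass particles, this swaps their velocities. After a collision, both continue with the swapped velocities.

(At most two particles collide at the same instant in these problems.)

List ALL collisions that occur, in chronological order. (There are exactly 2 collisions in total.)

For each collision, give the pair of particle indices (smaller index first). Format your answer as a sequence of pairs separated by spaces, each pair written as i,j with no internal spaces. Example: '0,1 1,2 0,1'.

Collision at t=3: particles 1 and 2 swap velocities; positions: p0=11 p1=19 p2=19; velocities now: v0=2 v1=1 v2=4
Collision at t=11: particles 0 and 1 swap velocities; positions: p0=27 p1=27 p2=51; velocities now: v0=1 v1=2 v2=4

Answer: 1,2 0,1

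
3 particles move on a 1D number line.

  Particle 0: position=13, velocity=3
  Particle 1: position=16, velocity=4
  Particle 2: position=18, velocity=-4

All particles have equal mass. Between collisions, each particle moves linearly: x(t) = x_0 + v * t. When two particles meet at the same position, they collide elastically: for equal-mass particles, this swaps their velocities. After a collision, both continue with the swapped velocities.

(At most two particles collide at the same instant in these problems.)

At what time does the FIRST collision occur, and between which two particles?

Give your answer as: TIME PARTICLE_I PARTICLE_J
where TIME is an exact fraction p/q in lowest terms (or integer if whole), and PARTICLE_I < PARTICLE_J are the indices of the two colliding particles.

Pair (0,1): pos 13,16 vel 3,4 -> not approaching (rel speed -1 <= 0)
Pair (1,2): pos 16,18 vel 4,-4 -> gap=2, closing at 8/unit, collide at t=1/4
Earliest collision: t=1/4 between 1 and 2

Answer: 1/4 1 2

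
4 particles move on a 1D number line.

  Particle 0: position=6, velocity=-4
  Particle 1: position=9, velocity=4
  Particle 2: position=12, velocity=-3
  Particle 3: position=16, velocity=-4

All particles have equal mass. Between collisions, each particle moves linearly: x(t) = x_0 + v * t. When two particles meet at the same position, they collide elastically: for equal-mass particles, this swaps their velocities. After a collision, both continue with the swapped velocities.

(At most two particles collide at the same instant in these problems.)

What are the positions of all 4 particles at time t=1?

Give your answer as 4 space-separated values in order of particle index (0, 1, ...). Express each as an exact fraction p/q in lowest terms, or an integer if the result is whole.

Collision at t=3/7: particles 1 and 2 swap velocities; positions: p0=30/7 p1=75/7 p2=75/7 p3=100/7; velocities now: v0=-4 v1=-3 v2=4 v3=-4
Collision at t=7/8: particles 2 and 3 swap velocities; positions: p0=5/2 p1=75/8 p2=25/2 p3=25/2; velocities now: v0=-4 v1=-3 v2=-4 v3=4
Advance to t=1 (no further collisions before then); velocities: v0=-4 v1=-3 v2=-4 v3=4; positions = 2 9 12 13

Answer: 2 9 12 13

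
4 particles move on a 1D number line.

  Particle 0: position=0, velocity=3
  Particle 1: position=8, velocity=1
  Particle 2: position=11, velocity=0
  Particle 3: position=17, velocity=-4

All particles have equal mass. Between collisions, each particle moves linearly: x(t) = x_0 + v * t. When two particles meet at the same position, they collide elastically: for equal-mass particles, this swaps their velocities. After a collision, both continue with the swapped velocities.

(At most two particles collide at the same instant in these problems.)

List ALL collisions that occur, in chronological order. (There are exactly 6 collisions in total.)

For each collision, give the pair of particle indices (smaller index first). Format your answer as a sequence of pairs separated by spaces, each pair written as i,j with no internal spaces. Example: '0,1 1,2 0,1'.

Collision at t=3/2: particles 2 and 3 swap velocities; positions: p0=9/2 p1=19/2 p2=11 p3=11; velocities now: v0=3 v1=1 v2=-4 v3=0
Collision at t=9/5: particles 1 and 2 swap velocities; positions: p0=27/5 p1=49/5 p2=49/5 p3=11; velocities now: v0=3 v1=-4 v2=1 v3=0
Collision at t=17/7: particles 0 and 1 swap velocities; positions: p0=51/7 p1=51/7 p2=73/7 p3=11; velocities now: v0=-4 v1=3 v2=1 v3=0
Collision at t=3: particles 2 and 3 swap velocities; positions: p0=5 p1=9 p2=11 p3=11; velocities now: v0=-4 v1=3 v2=0 v3=1
Collision at t=11/3: particles 1 and 2 swap velocities; positions: p0=7/3 p1=11 p2=11 p3=35/3; velocities now: v0=-4 v1=0 v2=3 v3=1
Collision at t=4: particles 2 and 3 swap velocities; positions: p0=1 p1=11 p2=12 p3=12; velocities now: v0=-4 v1=0 v2=1 v3=3

Answer: 2,3 1,2 0,1 2,3 1,2 2,3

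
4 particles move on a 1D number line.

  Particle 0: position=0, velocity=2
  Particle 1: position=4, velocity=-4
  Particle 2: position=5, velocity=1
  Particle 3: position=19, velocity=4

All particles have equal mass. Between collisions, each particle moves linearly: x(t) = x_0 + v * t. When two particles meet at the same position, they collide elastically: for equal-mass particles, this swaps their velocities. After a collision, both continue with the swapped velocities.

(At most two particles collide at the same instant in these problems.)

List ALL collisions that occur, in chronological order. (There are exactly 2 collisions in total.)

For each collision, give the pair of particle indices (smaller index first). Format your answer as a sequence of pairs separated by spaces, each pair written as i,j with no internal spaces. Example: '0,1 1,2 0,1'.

Answer: 0,1 1,2

Derivation:
Collision at t=2/3: particles 0 and 1 swap velocities; positions: p0=4/3 p1=4/3 p2=17/3 p3=65/3; velocities now: v0=-4 v1=2 v2=1 v3=4
Collision at t=5: particles 1 and 2 swap velocities; positions: p0=-16 p1=10 p2=10 p3=39; velocities now: v0=-4 v1=1 v2=2 v3=4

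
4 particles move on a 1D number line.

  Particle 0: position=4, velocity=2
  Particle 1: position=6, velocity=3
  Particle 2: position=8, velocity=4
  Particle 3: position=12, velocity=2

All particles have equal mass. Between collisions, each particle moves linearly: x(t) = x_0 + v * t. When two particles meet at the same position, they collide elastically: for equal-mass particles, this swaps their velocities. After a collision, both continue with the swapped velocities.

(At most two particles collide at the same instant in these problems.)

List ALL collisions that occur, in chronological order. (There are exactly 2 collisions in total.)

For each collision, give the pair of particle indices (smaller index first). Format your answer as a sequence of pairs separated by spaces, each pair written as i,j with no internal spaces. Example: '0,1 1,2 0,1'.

Answer: 2,3 1,2

Derivation:
Collision at t=2: particles 2 and 3 swap velocities; positions: p0=8 p1=12 p2=16 p3=16; velocities now: v0=2 v1=3 v2=2 v3=4
Collision at t=6: particles 1 and 2 swap velocities; positions: p0=16 p1=24 p2=24 p3=32; velocities now: v0=2 v1=2 v2=3 v3=4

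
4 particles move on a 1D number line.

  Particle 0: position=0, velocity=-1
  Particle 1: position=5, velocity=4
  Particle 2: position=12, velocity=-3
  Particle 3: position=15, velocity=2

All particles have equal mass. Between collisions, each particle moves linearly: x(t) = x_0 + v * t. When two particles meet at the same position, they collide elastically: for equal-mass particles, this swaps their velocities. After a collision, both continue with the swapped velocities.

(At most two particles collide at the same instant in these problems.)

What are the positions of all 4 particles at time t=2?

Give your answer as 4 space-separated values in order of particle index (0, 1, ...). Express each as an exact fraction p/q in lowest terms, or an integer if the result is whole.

Answer: -2 6 13 19

Derivation:
Collision at t=1: particles 1 and 2 swap velocities; positions: p0=-1 p1=9 p2=9 p3=17; velocities now: v0=-1 v1=-3 v2=4 v3=2
Advance to t=2 (no further collisions before then); velocities: v0=-1 v1=-3 v2=4 v3=2; positions = -2 6 13 19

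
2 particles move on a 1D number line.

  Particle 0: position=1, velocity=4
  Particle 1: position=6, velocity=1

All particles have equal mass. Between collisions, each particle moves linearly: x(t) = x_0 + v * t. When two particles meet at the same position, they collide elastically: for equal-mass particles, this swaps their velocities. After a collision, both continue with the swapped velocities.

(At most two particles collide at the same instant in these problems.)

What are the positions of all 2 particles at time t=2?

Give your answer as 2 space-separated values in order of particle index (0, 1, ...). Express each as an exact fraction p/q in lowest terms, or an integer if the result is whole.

Answer: 8 9

Derivation:
Collision at t=5/3: particles 0 and 1 swap velocities; positions: p0=23/3 p1=23/3; velocities now: v0=1 v1=4
Advance to t=2 (no further collisions before then); velocities: v0=1 v1=4; positions = 8 9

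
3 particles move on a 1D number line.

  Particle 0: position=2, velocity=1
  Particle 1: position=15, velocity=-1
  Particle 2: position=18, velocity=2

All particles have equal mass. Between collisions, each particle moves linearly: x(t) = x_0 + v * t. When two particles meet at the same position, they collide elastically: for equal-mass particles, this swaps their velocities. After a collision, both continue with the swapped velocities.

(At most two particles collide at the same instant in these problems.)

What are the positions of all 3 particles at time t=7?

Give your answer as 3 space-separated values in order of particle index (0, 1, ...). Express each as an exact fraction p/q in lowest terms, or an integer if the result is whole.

Collision at t=13/2: particles 0 and 1 swap velocities; positions: p0=17/2 p1=17/2 p2=31; velocities now: v0=-1 v1=1 v2=2
Advance to t=7 (no further collisions before then); velocities: v0=-1 v1=1 v2=2; positions = 8 9 32

Answer: 8 9 32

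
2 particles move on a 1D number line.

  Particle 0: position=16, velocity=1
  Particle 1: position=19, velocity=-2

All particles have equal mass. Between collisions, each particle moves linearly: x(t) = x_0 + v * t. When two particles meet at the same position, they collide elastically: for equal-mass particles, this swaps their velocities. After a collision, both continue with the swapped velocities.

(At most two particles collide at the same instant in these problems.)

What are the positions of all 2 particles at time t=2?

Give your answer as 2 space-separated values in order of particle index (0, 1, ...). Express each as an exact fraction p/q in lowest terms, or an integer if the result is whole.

Answer: 15 18

Derivation:
Collision at t=1: particles 0 and 1 swap velocities; positions: p0=17 p1=17; velocities now: v0=-2 v1=1
Advance to t=2 (no further collisions before then); velocities: v0=-2 v1=1; positions = 15 18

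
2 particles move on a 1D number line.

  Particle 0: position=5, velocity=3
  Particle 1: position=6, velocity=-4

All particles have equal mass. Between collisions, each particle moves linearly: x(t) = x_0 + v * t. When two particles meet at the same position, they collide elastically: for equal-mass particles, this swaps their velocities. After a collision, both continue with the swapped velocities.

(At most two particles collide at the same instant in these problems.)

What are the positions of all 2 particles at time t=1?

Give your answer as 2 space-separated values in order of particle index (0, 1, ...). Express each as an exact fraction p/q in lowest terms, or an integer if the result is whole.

Answer: 2 8

Derivation:
Collision at t=1/7: particles 0 and 1 swap velocities; positions: p0=38/7 p1=38/7; velocities now: v0=-4 v1=3
Advance to t=1 (no further collisions before then); velocities: v0=-4 v1=3; positions = 2 8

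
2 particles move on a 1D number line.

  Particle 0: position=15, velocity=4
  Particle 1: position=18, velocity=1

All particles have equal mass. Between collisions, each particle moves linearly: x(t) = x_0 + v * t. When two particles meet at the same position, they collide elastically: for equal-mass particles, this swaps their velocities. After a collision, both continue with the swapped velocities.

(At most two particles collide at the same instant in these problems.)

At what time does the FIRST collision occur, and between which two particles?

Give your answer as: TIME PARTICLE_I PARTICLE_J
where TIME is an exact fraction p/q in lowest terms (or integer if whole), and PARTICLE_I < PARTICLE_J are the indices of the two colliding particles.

Answer: 1 0 1

Derivation:
Pair (0,1): pos 15,18 vel 4,1 -> gap=3, closing at 3/unit, collide at t=1
Earliest collision: t=1 between 0 and 1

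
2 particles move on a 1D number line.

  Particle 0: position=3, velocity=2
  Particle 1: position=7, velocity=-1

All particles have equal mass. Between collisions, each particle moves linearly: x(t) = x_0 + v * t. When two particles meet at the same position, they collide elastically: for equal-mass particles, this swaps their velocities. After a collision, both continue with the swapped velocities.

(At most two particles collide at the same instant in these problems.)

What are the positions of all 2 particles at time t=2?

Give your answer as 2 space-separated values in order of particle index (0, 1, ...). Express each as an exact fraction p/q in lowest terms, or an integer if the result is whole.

Collision at t=4/3: particles 0 and 1 swap velocities; positions: p0=17/3 p1=17/3; velocities now: v0=-1 v1=2
Advance to t=2 (no further collisions before then); velocities: v0=-1 v1=2; positions = 5 7

Answer: 5 7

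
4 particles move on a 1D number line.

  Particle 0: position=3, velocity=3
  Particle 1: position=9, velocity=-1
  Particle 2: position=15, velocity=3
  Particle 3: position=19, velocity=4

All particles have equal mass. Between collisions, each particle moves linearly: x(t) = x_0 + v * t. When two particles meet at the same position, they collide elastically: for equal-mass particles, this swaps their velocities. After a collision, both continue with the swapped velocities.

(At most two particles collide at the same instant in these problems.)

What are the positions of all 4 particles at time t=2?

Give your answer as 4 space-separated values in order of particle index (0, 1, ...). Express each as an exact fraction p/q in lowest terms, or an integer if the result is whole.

Collision at t=3/2: particles 0 and 1 swap velocities; positions: p0=15/2 p1=15/2 p2=39/2 p3=25; velocities now: v0=-1 v1=3 v2=3 v3=4
Advance to t=2 (no further collisions before then); velocities: v0=-1 v1=3 v2=3 v3=4; positions = 7 9 21 27

Answer: 7 9 21 27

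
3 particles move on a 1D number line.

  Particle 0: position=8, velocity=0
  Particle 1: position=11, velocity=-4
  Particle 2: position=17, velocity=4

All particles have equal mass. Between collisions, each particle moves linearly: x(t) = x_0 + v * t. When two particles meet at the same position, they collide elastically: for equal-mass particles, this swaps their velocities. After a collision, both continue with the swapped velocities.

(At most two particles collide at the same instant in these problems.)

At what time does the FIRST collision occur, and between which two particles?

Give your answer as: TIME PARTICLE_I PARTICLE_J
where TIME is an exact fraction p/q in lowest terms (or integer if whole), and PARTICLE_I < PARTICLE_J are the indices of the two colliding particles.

Answer: 3/4 0 1

Derivation:
Pair (0,1): pos 8,11 vel 0,-4 -> gap=3, closing at 4/unit, collide at t=3/4
Pair (1,2): pos 11,17 vel -4,4 -> not approaching (rel speed -8 <= 0)
Earliest collision: t=3/4 between 0 and 1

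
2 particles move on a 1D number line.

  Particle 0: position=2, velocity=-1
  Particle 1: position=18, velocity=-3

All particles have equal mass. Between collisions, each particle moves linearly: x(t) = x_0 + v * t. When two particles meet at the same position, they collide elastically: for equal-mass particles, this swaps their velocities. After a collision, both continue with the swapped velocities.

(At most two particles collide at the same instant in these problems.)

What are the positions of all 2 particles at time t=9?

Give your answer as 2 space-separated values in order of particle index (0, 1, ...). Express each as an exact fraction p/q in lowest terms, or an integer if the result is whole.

Collision at t=8: particles 0 and 1 swap velocities; positions: p0=-6 p1=-6; velocities now: v0=-3 v1=-1
Advance to t=9 (no further collisions before then); velocities: v0=-3 v1=-1; positions = -9 -7

Answer: -9 -7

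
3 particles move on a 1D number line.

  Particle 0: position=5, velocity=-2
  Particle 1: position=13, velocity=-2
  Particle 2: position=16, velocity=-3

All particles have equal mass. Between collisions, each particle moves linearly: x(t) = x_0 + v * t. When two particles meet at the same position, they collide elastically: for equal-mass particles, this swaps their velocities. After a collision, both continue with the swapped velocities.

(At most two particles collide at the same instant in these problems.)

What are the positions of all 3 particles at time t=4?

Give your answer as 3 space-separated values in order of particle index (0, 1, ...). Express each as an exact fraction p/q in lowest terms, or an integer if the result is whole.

Answer: -3 4 5

Derivation:
Collision at t=3: particles 1 and 2 swap velocities; positions: p0=-1 p1=7 p2=7; velocities now: v0=-2 v1=-3 v2=-2
Advance to t=4 (no further collisions before then); velocities: v0=-2 v1=-3 v2=-2; positions = -3 4 5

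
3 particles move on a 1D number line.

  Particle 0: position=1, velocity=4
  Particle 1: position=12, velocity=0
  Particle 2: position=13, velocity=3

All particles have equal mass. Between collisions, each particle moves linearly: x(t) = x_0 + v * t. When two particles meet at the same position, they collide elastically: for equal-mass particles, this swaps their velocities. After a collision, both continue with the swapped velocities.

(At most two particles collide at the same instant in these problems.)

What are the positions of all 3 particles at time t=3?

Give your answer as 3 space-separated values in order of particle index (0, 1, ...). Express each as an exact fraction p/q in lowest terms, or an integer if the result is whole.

Answer: 12 13 22

Derivation:
Collision at t=11/4: particles 0 and 1 swap velocities; positions: p0=12 p1=12 p2=85/4; velocities now: v0=0 v1=4 v2=3
Advance to t=3 (no further collisions before then); velocities: v0=0 v1=4 v2=3; positions = 12 13 22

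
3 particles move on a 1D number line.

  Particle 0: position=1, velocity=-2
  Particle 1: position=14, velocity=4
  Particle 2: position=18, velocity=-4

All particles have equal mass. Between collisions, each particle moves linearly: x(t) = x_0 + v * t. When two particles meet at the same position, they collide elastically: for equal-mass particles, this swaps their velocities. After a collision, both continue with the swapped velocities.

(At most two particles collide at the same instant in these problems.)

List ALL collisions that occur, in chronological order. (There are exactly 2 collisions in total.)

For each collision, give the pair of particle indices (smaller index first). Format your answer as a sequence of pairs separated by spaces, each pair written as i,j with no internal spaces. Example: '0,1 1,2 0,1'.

Collision at t=1/2: particles 1 and 2 swap velocities; positions: p0=0 p1=16 p2=16; velocities now: v0=-2 v1=-4 v2=4
Collision at t=17/2: particles 0 and 1 swap velocities; positions: p0=-16 p1=-16 p2=48; velocities now: v0=-4 v1=-2 v2=4

Answer: 1,2 0,1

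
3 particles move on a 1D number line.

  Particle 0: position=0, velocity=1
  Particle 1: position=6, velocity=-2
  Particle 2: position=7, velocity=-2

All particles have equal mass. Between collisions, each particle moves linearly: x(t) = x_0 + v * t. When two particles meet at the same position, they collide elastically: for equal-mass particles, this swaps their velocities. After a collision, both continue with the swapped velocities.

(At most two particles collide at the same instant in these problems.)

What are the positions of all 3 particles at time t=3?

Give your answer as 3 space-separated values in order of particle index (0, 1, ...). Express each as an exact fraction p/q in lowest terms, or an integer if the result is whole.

Answer: 0 1 3

Derivation:
Collision at t=2: particles 0 and 1 swap velocities; positions: p0=2 p1=2 p2=3; velocities now: v0=-2 v1=1 v2=-2
Collision at t=7/3: particles 1 and 2 swap velocities; positions: p0=4/3 p1=7/3 p2=7/3; velocities now: v0=-2 v1=-2 v2=1
Advance to t=3 (no further collisions before then); velocities: v0=-2 v1=-2 v2=1; positions = 0 1 3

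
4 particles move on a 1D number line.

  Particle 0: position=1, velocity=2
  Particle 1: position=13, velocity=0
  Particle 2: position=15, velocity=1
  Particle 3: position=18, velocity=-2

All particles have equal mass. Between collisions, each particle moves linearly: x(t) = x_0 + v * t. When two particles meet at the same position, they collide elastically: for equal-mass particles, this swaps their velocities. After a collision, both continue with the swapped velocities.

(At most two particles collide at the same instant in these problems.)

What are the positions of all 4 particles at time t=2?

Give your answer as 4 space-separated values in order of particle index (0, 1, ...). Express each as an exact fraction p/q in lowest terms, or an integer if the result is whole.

Answer: 5 13 14 17

Derivation:
Collision at t=1: particles 2 and 3 swap velocities; positions: p0=3 p1=13 p2=16 p3=16; velocities now: v0=2 v1=0 v2=-2 v3=1
Advance to t=2 (no further collisions before then); velocities: v0=2 v1=0 v2=-2 v3=1; positions = 5 13 14 17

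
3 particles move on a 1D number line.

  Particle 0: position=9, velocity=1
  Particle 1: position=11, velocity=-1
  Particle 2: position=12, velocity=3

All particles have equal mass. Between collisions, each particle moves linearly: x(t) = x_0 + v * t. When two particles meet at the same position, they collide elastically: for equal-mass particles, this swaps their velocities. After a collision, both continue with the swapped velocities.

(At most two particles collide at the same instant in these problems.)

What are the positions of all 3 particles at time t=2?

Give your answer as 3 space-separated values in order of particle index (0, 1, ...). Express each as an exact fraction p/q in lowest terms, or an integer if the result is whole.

Collision at t=1: particles 0 and 1 swap velocities; positions: p0=10 p1=10 p2=15; velocities now: v0=-1 v1=1 v2=3
Advance to t=2 (no further collisions before then); velocities: v0=-1 v1=1 v2=3; positions = 9 11 18

Answer: 9 11 18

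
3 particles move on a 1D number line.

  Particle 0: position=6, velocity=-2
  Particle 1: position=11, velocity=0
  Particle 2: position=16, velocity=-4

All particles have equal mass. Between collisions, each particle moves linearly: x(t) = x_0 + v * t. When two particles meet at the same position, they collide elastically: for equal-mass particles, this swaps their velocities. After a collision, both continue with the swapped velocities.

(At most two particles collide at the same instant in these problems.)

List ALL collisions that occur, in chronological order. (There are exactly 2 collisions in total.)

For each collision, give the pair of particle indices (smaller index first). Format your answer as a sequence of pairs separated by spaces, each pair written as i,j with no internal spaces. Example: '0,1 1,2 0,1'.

Collision at t=5/4: particles 1 and 2 swap velocities; positions: p0=7/2 p1=11 p2=11; velocities now: v0=-2 v1=-4 v2=0
Collision at t=5: particles 0 and 1 swap velocities; positions: p0=-4 p1=-4 p2=11; velocities now: v0=-4 v1=-2 v2=0

Answer: 1,2 0,1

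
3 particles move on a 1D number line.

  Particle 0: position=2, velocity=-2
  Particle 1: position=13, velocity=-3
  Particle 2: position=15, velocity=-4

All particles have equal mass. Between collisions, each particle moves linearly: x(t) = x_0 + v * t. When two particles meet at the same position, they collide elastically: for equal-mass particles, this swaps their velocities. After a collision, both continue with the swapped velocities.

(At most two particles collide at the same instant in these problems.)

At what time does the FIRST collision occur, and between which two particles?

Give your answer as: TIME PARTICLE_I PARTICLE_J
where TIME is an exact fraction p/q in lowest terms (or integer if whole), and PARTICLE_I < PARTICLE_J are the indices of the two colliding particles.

Pair (0,1): pos 2,13 vel -2,-3 -> gap=11, closing at 1/unit, collide at t=11
Pair (1,2): pos 13,15 vel -3,-4 -> gap=2, closing at 1/unit, collide at t=2
Earliest collision: t=2 between 1 and 2

Answer: 2 1 2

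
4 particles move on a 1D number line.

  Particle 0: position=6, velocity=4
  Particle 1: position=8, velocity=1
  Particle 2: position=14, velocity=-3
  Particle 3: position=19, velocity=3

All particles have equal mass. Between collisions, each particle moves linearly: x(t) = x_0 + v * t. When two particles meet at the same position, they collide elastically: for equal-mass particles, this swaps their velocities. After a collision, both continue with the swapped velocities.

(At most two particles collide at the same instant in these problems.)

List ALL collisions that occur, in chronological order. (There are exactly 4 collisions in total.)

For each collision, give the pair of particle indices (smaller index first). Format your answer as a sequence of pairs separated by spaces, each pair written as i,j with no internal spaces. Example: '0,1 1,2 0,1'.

Collision at t=2/3: particles 0 and 1 swap velocities; positions: p0=26/3 p1=26/3 p2=12 p3=21; velocities now: v0=1 v1=4 v2=-3 v3=3
Collision at t=8/7: particles 1 and 2 swap velocities; positions: p0=64/7 p1=74/7 p2=74/7 p3=157/7; velocities now: v0=1 v1=-3 v2=4 v3=3
Collision at t=3/2: particles 0 and 1 swap velocities; positions: p0=19/2 p1=19/2 p2=12 p3=47/2; velocities now: v0=-3 v1=1 v2=4 v3=3
Collision at t=13: particles 2 and 3 swap velocities; positions: p0=-25 p1=21 p2=58 p3=58; velocities now: v0=-3 v1=1 v2=3 v3=4

Answer: 0,1 1,2 0,1 2,3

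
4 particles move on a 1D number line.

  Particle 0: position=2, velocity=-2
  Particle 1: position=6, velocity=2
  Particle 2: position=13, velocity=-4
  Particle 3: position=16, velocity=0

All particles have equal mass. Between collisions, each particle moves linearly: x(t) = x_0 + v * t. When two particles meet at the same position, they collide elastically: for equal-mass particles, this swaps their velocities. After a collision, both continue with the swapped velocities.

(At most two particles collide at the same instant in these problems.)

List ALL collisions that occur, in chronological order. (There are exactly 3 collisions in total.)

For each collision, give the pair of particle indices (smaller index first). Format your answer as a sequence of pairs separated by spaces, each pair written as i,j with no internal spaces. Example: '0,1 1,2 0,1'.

Collision at t=7/6: particles 1 and 2 swap velocities; positions: p0=-1/3 p1=25/3 p2=25/3 p3=16; velocities now: v0=-2 v1=-4 v2=2 v3=0
Collision at t=5: particles 2 and 3 swap velocities; positions: p0=-8 p1=-7 p2=16 p3=16; velocities now: v0=-2 v1=-4 v2=0 v3=2
Collision at t=11/2: particles 0 and 1 swap velocities; positions: p0=-9 p1=-9 p2=16 p3=17; velocities now: v0=-4 v1=-2 v2=0 v3=2

Answer: 1,2 2,3 0,1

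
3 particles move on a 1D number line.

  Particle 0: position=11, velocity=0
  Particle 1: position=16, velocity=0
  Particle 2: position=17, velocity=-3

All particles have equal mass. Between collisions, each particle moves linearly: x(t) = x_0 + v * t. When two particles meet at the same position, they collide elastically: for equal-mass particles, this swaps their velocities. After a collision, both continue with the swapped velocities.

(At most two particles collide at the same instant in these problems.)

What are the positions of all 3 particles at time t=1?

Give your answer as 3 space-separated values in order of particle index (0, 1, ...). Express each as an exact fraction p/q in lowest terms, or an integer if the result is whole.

Collision at t=1/3: particles 1 and 2 swap velocities; positions: p0=11 p1=16 p2=16; velocities now: v0=0 v1=-3 v2=0
Advance to t=1 (no further collisions before then); velocities: v0=0 v1=-3 v2=0; positions = 11 14 16

Answer: 11 14 16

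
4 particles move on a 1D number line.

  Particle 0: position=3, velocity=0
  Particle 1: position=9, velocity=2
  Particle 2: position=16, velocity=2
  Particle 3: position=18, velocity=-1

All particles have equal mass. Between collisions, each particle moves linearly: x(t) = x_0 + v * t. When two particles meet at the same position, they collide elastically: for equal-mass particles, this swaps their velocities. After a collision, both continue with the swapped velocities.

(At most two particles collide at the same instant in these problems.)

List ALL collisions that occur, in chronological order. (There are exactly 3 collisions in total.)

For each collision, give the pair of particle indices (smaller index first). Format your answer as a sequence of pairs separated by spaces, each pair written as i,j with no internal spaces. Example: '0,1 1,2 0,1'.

Collision at t=2/3: particles 2 and 3 swap velocities; positions: p0=3 p1=31/3 p2=52/3 p3=52/3; velocities now: v0=0 v1=2 v2=-1 v3=2
Collision at t=3: particles 1 and 2 swap velocities; positions: p0=3 p1=15 p2=15 p3=22; velocities now: v0=0 v1=-1 v2=2 v3=2
Collision at t=15: particles 0 and 1 swap velocities; positions: p0=3 p1=3 p2=39 p3=46; velocities now: v0=-1 v1=0 v2=2 v3=2

Answer: 2,3 1,2 0,1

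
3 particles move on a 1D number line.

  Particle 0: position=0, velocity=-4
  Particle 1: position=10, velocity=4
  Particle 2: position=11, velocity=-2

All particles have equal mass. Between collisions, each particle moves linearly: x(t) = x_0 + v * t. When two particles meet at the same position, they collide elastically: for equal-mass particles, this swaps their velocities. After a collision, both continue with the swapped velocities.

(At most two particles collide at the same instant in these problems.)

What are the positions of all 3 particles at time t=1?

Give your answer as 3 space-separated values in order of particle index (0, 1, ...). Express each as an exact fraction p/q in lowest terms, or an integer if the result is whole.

Collision at t=1/6: particles 1 and 2 swap velocities; positions: p0=-2/3 p1=32/3 p2=32/3; velocities now: v0=-4 v1=-2 v2=4
Advance to t=1 (no further collisions before then); velocities: v0=-4 v1=-2 v2=4; positions = -4 9 14

Answer: -4 9 14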